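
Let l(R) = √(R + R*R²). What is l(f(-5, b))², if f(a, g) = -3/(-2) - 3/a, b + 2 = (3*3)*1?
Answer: 11361/1000 ≈ 11.361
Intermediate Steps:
b = 7 (b = -2 + (3*3)*1 = -2 + 9*1 = -2 + 9 = 7)
f(a, g) = 3/2 - 3/a (f(a, g) = -3*(-½) - 3/a = 3/2 - 3/a)
l(R) = √(R + R³)
l(f(-5, b))² = (√((3/2 - 3/(-5)) + (3/2 - 3/(-5))³))² = (√((3/2 - 3*(-⅕)) + (3/2 - 3*(-⅕))³))² = (√((3/2 + ⅗) + (3/2 + ⅗)³))² = (√(21/10 + (21/10)³))² = (√(21/10 + 9261/1000))² = (√(11361/1000))² = (√113610/100)² = 11361/1000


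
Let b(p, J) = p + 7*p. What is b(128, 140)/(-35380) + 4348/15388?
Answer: 8629683/34026715 ≈ 0.25361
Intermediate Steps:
b(p, J) = 8*p
b(128, 140)/(-35380) + 4348/15388 = (8*128)/(-35380) + 4348/15388 = 1024*(-1/35380) + 4348*(1/15388) = -256/8845 + 1087/3847 = 8629683/34026715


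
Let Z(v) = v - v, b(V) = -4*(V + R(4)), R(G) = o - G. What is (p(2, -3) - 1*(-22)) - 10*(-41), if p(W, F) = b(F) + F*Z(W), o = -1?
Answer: 464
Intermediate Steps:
R(G) = -1 - G
b(V) = 20 - 4*V (b(V) = -4*(V + (-1 - 1*4)) = -4*(V + (-1 - 4)) = -4*(V - 5) = -4*(-5 + V) = 20 - 4*V)
Z(v) = 0
p(W, F) = 20 - 4*F (p(W, F) = (20 - 4*F) + F*0 = (20 - 4*F) + 0 = 20 - 4*F)
(p(2, -3) - 1*(-22)) - 10*(-41) = ((20 - 4*(-3)) - 1*(-22)) - 10*(-41) = ((20 + 12) + 22) + 410 = (32 + 22) + 410 = 54 + 410 = 464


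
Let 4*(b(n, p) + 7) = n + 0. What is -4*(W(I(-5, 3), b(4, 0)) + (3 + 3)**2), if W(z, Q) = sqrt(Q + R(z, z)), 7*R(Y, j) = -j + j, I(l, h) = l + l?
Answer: -144 - 4*I*sqrt(6) ≈ -144.0 - 9.798*I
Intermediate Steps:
I(l, h) = 2*l
b(n, p) = -7 + n/4 (b(n, p) = -7 + (n + 0)/4 = -7 + n/4)
R(Y, j) = 0 (R(Y, j) = (-j + j)/7 = (1/7)*0 = 0)
W(z, Q) = sqrt(Q) (W(z, Q) = sqrt(Q + 0) = sqrt(Q))
-4*(W(I(-5, 3), b(4, 0)) + (3 + 3)**2) = -4*(sqrt(-7 + (1/4)*4) + (3 + 3)**2) = -4*(sqrt(-7 + 1) + 6**2) = -4*(sqrt(-6) + 36) = -4*(I*sqrt(6) + 36) = -4*(36 + I*sqrt(6)) = -144 - 4*I*sqrt(6)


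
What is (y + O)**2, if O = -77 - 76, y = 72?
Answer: 6561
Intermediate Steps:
O = -153
(y + O)**2 = (72 - 153)**2 = (-81)**2 = 6561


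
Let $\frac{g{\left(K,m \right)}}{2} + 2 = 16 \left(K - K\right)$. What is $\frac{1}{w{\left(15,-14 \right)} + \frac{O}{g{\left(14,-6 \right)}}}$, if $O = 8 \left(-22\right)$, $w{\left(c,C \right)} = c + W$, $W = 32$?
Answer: $\frac{1}{91} \approx 0.010989$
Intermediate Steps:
$w{\left(c,C \right)} = 32 + c$ ($w{\left(c,C \right)} = c + 32 = 32 + c$)
$g{\left(K,m \right)} = -4$ ($g{\left(K,m \right)} = -4 + 2 \cdot 16 \left(K - K\right) = -4 + 2 \cdot 16 \cdot 0 = -4 + 2 \cdot 0 = -4 + 0 = -4$)
$O = -176$
$\frac{1}{w{\left(15,-14 \right)} + \frac{O}{g{\left(14,-6 \right)}}} = \frac{1}{\left(32 + 15\right) - \frac{176}{-4}} = \frac{1}{47 - -44} = \frac{1}{47 + 44} = \frac{1}{91}$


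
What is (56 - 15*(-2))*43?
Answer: 3698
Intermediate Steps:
(56 - 15*(-2))*43 = (56 + 30)*43 = 86*43 = 3698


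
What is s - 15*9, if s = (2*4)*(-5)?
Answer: -175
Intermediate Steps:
s = -40 (s = 8*(-5) = -40)
s - 15*9 = -40 - 15*9 = -40 - 135 = -175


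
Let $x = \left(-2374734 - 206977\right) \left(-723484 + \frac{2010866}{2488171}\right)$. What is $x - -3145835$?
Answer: $\frac{4647474617845850263}{2488171} \approx 1.8678 \cdot 10^{12}$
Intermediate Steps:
$x = \frac{4647466790470432478}{2488171}$ ($x = - 2581711 \left(-723484 + 2010866 \cdot \frac{1}{2488171}\right) = - 2581711 \left(-723484 + \frac{2010866}{2488171}\right) = \left(-2581711\right) \left(- \frac{1800149896898}{2488171}\right) = \frac{4647466790470432478}{2488171} \approx 1.8678 \cdot 10^{12}$)
$x - -3145835 = \frac{4647466790470432478}{2488171} - -3145835 = \frac{4647466790470432478}{2488171} + \left(1050930 + 2094905\right) = \frac{4647466790470432478}{2488171} + 3145835 = \frac{4647474617845850263}{2488171}$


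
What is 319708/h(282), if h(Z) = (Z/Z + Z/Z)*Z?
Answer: 79927/141 ≈ 566.86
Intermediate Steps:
h(Z) = 2*Z (h(Z) = (1 + 1)*Z = 2*Z)
319708/h(282) = 319708/((2*282)) = 319708/564 = 319708*(1/564) = 79927/141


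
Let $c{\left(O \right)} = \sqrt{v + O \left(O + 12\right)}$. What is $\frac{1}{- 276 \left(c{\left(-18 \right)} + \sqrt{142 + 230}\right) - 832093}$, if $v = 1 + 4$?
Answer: $- \frac{1}{832093 + 276 \sqrt{113} + 552 \sqrt{93}} \approx -1.19 \cdot 10^{-6}$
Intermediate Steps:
$v = 5$
$c{\left(O \right)} = \sqrt{5 + O \left(12 + O\right)}$ ($c{\left(O \right)} = \sqrt{5 + O \left(O + 12\right)} = \sqrt{5 + O \left(12 + O\right)}$)
$\frac{1}{- 276 \left(c{\left(-18 \right)} + \sqrt{142 + 230}\right) - 832093} = \frac{1}{- 276 \left(\sqrt{5 + \left(-18\right)^{2} + 12 \left(-18\right)} + \sqrt{142 + 230}\right) - 832093} = \frac{1}{- 276 \left(\sqrt{5 + 324 - 216} + \sqrt{372}\right) - 832093} = \frac{1}{- 276 \left(\sqrt{113} + 2 \sqrt{93}\right) - 832093} = \frac{1}{\left(- 552 \sqrt{93} - 276 \sqrt{113}\right) - 832093} = \frac{1}{-832093 - 552 \sqrt{93} - 276 \sqrt{113}}$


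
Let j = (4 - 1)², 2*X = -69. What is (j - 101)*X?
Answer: 3174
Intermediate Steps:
X = -69/2 (X = (½)*(-69) = -69/2 ≈ -34.500)
j = 9 (j = 3² = 9)
(j - 101)*X = (9 - 101)*(-69/2) = -92*(-69/2) = 3174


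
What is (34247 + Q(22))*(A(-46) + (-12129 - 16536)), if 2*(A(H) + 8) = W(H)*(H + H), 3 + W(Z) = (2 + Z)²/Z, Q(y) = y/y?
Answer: -910962552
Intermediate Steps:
Q(y) = 1
W(Z) = -3 + (2 + Z)²/Z
A(H) = -8 + H*(1 + H + 4/H) (A(H) = -8 + ((1 + H + 4/H)*(H + H))/2 = -8 + ((1 + H + 4/H)*(2*H))/2 = -8 + (2*H*(1 + H + 4/H))/2 = -8 + H*(1 + H + 4/H))
(34247 + Q(22))*(A(-46) + (-12129 - 16536)) = (34247 + 1)*((-4 - 46*(1 - 46)) + (-12129 - 16536)) = 34248*((-4 - 46*(-45)) - 28665) = 34248*((-4 + 2070) - 28665) = 34248*(2066 - 28665) = 34248*(-26599) = -910962552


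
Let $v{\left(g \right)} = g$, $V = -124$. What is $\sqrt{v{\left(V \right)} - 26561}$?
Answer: $3 i \sqrt{2965} \approx 163.36 i$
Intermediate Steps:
$\sqrt{v{\left(V \right)} - 26561} = \sqrt{-124 - 26561} = \sqrt{-26685} = 3 i \sqrt{2965}$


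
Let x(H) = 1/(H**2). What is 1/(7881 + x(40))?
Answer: 1600/12609601 ≈ 0.00012689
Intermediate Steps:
x(H) = H**(-2)
1/(7881 + x(40)) = 1/(7881 + 40**(-2)) = 1/(7881 + 1/1600) = 1/(12609601/1600) = 1600/12609601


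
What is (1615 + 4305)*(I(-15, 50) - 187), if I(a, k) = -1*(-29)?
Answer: -935360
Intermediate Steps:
I(a, k) = 29
(1615 + 4305)*(I(-15, 50) - 187) = (1615 + 4305)*(29 - 187) = 5920*(-158) = -935360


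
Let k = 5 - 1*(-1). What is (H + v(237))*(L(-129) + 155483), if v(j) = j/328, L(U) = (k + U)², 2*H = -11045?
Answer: -77250682379/82 ≈ -9.4208e+8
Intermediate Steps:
H = -11045/2 (H = (½)*(-11045) = -11045/2 ≈ -5522.5)
k = 6 (k = 5 + 1 = 6)
L(U) = (6 + U)²
v(j) = j/328 (v(j) = j*(1/328) = j/328)
(H + v(237))*(L(-129) + 155483) = (-11045/2 + (1/328)*237)*((6 - 129)² + 155483) = (-11045/2 + 237/328)*((-123)² + 155483) = -1811143*(15129 + 155483)/328 = -1811143/328*170612 = -77250682379/82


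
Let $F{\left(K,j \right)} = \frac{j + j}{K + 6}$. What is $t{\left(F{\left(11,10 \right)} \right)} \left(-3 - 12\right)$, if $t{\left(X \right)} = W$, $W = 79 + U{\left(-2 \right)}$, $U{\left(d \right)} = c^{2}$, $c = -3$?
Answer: $-1320$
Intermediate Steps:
$U{\left(d \right)} = 9$ ($U{\left(d \right)} = \left(-3\right)^{2} = 9$)
$W = 88$ ($W = 79 + 9 = 88$)
$F{\left(K,j \right)} = \frac{2 j}{6 + K}$
$t{\left(X \right)} = 88$
$t{\left(F{\left(11,10 \right)} \right)} \left(-3 - 12\right) = 88 \left(-3 - 12\right) = 88 \left(-15\right) = -1320$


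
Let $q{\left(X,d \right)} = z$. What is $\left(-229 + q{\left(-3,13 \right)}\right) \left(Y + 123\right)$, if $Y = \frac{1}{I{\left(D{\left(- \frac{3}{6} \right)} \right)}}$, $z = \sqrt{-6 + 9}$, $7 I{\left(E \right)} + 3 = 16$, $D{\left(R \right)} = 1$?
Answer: $- \frac{367774}{13} + \frac{1606 \sqrt{3}}{13} \approx -28076.0$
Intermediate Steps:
$I{\left(E \right)} = \frac{13}{7}$ ($I{\left(E \right)} = - \frac{3}{7} + \frac{1}{7} \cdot 16 = - \frac{3}{7} + \frac{16}{7} = \frac{13}{7}$)
$z = \sqrt{3} \approx 1.732$
$Y = \frac{7}{13}$ ($Y = \frac{1}{\frac{13}{7}} = \frac{7}{13} \approx 0.53846$)
$q{\left(X,d \right)} = \sqrt{3}$
$\left(-229 + q{\left(-3,13 \right)}\right) \left(Y + 123\right) = \left(-229 + \sqrt{3}\right) \left(\frac{7}{13} + 123\right) = \left(-229 + \sqrt{3}\right) \frac{1606}{13} = - \frac{367774}{13} + \frac{1606 \sqrt{3}}{13}$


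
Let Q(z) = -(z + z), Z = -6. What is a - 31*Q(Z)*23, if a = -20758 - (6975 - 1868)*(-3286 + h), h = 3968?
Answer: -3512288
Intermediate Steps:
Q(z) = -2*z
a = -3503732 (a = -20758 - (6975 - 1868)*(-3286 + 3968) = -20758 - 5107*682 = -20758 - 1*3482974 = -20758 - 3482974 = -3503732)
a - 31*Q(Z)*23 = -3503732 - 31*(-2*(-6))*23 = -3503732 - 31*12*23 = -3503732 - 372*23 = -3503732 - 1*8556 = -3503732 - 8556 = -3512288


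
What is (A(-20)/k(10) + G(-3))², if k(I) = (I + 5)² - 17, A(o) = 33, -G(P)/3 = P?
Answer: 3629025/43264 ≈ 83.881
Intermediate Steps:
G(P) = -3*P
k(I) = -17 + (5 + I)² (k(I) = (5 + I)² - 17 = -17 + (5 + I)²)
(A(-20)/k(10) + G(-3))² = (33/(-17 + (5 + 10)²) - 3*(-3))² = (33/(-17 + 15²) + 9)² = (33/(-17 + 225) + 9)² = (33/208 + 9)² = (1905/208)² = 3629025/43264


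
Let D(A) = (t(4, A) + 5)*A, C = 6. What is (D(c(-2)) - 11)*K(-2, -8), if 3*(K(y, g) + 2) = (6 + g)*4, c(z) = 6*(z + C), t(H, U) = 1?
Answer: -1862/3 ≈ -620.67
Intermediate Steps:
c(z) = 36 + 6*z (c(z) = 6*(z + 6) = 6*(6 + z) = 36 + 6*z)
D(A) = 6*A (D(A) = (1 + 5)*A = 6*A)
K(y, g) = 6 + 4*g/3 (K(y, g) = -2 + ((6 + g)*4)/3 = -2 + (24 + 4*g)/3 = -2 + (8 + 4*g/3) = 6 + 4*g/3)
(D(c(-2)) - 11)*K(-2, -8) = (6*(36 + 6*(-2)) - 11)*(6 + (4/3)*(-8)) = (6*(36 - 12) - 11)*(6 - 32/3) = (6*24 - 11)*(-14/3) = (144 - 11)*(-14/3) = 133*(-14/3) = -1862/3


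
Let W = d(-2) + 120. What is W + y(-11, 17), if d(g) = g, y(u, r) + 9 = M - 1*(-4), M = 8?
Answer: 121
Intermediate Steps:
y(u, r) = 3 (y(u, r) = -9 + (8 - 1*(-4)) = -9 + (8 + 4) = -9 + 12 = 3)
W = 118 (W = -2 + 120 = 118)
W + y(-11, 17) = 118 + 3 = 121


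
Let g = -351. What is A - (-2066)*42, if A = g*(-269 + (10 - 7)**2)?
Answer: 178032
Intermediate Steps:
A = 91260 (A = -351*(-269 + (10 - 7)**2) = -351*(-269 + 3**2) = -351*(-269 + 9) = -351*(-260) = 91260)
A - (-2066)*42 = 91260 - (-2066)*42 = 91260 - 1*(-86772) = 91260 + 86772 = 178032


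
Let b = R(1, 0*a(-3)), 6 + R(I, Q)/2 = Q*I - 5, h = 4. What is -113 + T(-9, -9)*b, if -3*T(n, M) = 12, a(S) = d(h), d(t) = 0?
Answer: -25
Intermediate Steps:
a(S) = 0
T(n, M) = -4 (T(n, M) = -⅓*12 = -4)
R(I, Q) = -22 + 2*I*Q (R(I, Q) = -12 + 2*(Q*I - 5) = -12 + 2*(I*Q - 5) = -12 + 2*(-5 + I*Q) = -12 + (-10 + 2*I*Q) = -22 + 2*I*Q)
b = -22 (b = -22 + 2*1*(0*0) = -22 + 2*1*0 = -22 + 0 = -22)
-113 + T(-9, -9)*b = -113 - 4*(-22) = -113 + 88 = -25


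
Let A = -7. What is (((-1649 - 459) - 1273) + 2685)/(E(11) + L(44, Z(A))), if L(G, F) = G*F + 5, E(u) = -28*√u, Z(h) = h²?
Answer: -1504056/4661297 - 19488*√11/4661297 ≈ -0.33653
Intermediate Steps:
L(G, F) = 5 + F*G (L(G, F) = F*G + 5 = 5 + F*G)
(((-1649 - 459) - 1273) + 2685)/(E(11) + L(44, Z(A))) = (((-1649 - 459) - 1273) + 2685)/(-28*√11 + (5 + (-7)²*44)) = ((-2108 - 1273) + 2685)/(-28*√11 + (5 + 49*44)) = (-3381 + 2685)/(-28*√11 + (5 + 2156)) = -696/(-28*√11 + 2161) = -696/(2161 - 28*√11)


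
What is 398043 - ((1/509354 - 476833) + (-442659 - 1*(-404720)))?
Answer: 464945971509/509354 ≈ 9.1282e+5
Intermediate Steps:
398043 - ((1/509354 - 476833) + (-442659 - 1*(-404720))) = 398043 - ((1/509354 - 476833) + (-442659 + 404720)) = 398043 - (-242876795881/509354 - 37939) = 398043 - 1*(-262201177287/509354) = 398043 + 262201177287/509354 = 464945971509/509354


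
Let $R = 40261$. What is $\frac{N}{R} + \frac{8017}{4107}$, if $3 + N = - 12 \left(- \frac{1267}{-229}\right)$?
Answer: $\frac{73849623736}{37865591283} \approx 1.9503$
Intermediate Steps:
$N = - \frac{15891}{229}$ ($N = -3 - 12 \left(- \frac{1267}{-229}\right) = -3 - 12 \left(\left(-1267\right) \left(- \frac{1}{229}\right)\right) = -3 - \frac{15204}{229} = - \frac{15891}{229} \approx -69.393$)
$\frac{N}{R} + \frac{8017}{4107} = - \frac{15891}{229 \cdot 40261} + \frac{8017}{4107} = \left(- \frac{15891}{229}\right) \frac{1}{40261} + 8017 \cdot \frac{1}{4107} = - \frac{15891}{9219769} + \frac{8017}{4107} = \frac{73849623736}{37865591283}$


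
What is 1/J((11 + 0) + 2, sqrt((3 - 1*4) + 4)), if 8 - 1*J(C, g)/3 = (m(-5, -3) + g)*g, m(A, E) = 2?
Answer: 5/39 + 2*sqrt(3)/39 ≈ 0.21703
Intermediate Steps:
J(C, g) = 24 - 3*g*(2 + g) (J(C, g) = 24 - 3*(2 + g)*g = 24 - 3*g*(2 + g))
1/J((11 + 0) + 2, sqrt((3 - 1*4) + 4)) = 1/(24 - 6*sqrt((3 - 1*4) + 4) - (21 - 12)) = 1/(24 - 6*sqrt((3 - 4) + 4) - 3*(sqrt((3 - 4) + 4))**2) = 1/(24 - 6*sqrt(-1 + 4) - 3*(sqrt(-1 + 4))**2) = 1/(24 - 6*sqrt(3) - 3*(sqrt(3))**2) = 1/(24 - 6*sqrt(3) - 3*3) = 1/(24 - 6*sqrt(3) - 9) = 1/(15 - 6*sqrt(3))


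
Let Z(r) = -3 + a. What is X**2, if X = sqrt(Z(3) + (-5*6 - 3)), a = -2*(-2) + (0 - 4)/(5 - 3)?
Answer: -34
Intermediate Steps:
a = 2 (a = 4 - 4/2 = 4 - 4*1/2 = 4 - 2 = 2)
Z(r) = -1 (Z(r) = -3 + 2 = -1)
X = I*sqrt(34) (X = sqrt(-1 + (-5*6 - 3)) = sqrt(-1 + (-30 - 3)) = sqrt(-1 - 33) = sqrt(-34) = I*sqrt(34) ≈ 5.8309*I)
X**2 = (I*sqrt(34))**2 = -34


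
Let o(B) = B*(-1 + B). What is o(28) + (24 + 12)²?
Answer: 2052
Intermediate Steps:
o(28) + (24 + 12)² = 28*(-1 + 28) + (24 + 12)² = 28*27 + 36² = 756 + 1296 = 2052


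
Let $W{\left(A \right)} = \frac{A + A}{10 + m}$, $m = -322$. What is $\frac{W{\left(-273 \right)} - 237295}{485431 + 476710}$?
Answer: $- \frac{949173}{3848564} \approx -0.24663$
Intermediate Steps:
$W{\left(A \right)} = - \frac{A}{156}$ ($W{\left(A \right)} = \frac{A + A}{10 - 322} = \frac{2 A}{-312} = 2 A \left(- \frac{1}{312}\right) = - \frac{A}{156}$)
$\frac{W{\left(-273 \right)} - 237295}{485431 + 476710} = \frac{\left(- \frac{1}{156}\right) \left(-273\right) - 237295}{485431 + 476710} = \frac{\frac{7}{4} - 237295}{962141} = \left(- \frac{949173}{4}\right) \frac{1}{962141} = - \frac{949173}{3848564}$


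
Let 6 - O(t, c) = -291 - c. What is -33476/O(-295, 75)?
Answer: -8369/93 ≈ -89.989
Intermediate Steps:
O(t, c) = 297 + c (O(t, c) = 6 - (-291 - c) = 6 + (291 + c) = 297 + c)
-33476/O(-295, 75) = -33476/(297 + 75) = -33476/372 = -33476*1/372 = -8369/93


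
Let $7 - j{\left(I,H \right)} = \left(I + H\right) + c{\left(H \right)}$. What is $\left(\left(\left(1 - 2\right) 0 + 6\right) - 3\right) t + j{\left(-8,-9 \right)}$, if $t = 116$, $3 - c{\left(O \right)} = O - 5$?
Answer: $355$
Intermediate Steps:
$c{\left(O \right)} = 8 - O$ ($c{\left(O \right)} = 3 - \left(O - 5\right) = 3 - \left(-5 + O\right) = 8 - O$)
$j{\left(I,H \right)} = -1 - I$ ($j{\left(I,H \right)} = 7 - \left(\left(I + H\right) - \left(-8 + H\right)\right) = 7 - \left(\left(H + I\right) - \left(-8 + H\right)\right) = 7 - \left(8 + I\right) = -1 - I$)
$\left(\left(\left(1 - 2\right) 0 + 6\right) - 3\right) t + j{\left(-8,-9 \right)} = \left(\left(\left(1 - 2\right) 0 + 6\right) - 3\right) 116 - -7 = \left(\left(\left(-1\right) 0 + 6\right) - 3\right) 116 + \left(-1 + 8\right) = \left(\left(0 + 6\right) - 3\right) 116 + 7 = \left(6 - 3\right) 116 + 7 = 3 \cdot 116 + 7 = 348 + 7 = 355$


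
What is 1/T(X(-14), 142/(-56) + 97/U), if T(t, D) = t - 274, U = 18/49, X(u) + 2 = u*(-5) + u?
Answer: -1/220 ≈ -0.0045455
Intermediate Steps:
X(u) = -2 - 4*u (X(u) = -2 + (u*(-5) + u) = -2 + (-5*u + u) = -2 - 4*u)
U = 18/49 (U = 18*(1/49) = 18/49 ≈ 0.36735)
T(t, D) = -274 + t
1/T(X(-14), 142/(-56) + 97/U) = 1/(-274 + (-2 - 4*(-14))) = 1/(-274 + (-2 + 56)) = 1/(-274 + 54) = 1/(-220) = -1/220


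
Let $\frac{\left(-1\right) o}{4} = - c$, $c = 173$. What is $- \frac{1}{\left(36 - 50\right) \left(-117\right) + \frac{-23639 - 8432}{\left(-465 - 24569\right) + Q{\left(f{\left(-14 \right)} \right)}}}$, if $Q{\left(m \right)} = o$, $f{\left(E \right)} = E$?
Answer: $- \frac{24342}{39904267} \approx -0.00061001$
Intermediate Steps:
$o = 692$ ($o = - 4 \left(\left(-1\right) 173\right) = \left(-4\right) \left(-173\right) = 692$)
$Q{\left(m \right)} = 692$
$- \frac{1}{\left(36 - 50\right) \left(-117\right) + \frac{-23639 - 8432}{\left(-465 - 24569\right) + Q{\left(f{\left(-14 \right)} \right)}}} = - \frac{1}{\left(36 - 50\right) \left(-117\right) + \frac{-23639 - 8432}{\left(-465 - 24569\right) + 692}} = - \frac{1}{\left(-14\right) \left(-117\right) - \frac{32071}{-25034 + 692}} = - \frac{1}{1638 - \frac{32071}{-24342}} = - \frac{1}{1638 - - \frac{32071}{24342}} = - \frac{1}{1638 + \frac{32071}{24342}} = - \frac{1}{\frac{39904267}{24342}} = \left(-1\right) \frac{24342}{39904267} = - \frac{24342}{39904267}$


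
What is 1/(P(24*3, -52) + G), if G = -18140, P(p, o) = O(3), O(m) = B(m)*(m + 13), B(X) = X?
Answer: -1/18092 ≈ -5.5273e-5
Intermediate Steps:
O(m) = m*(13 + m) (O(m) = m*(m + 13) = m*(13 + m))
P(p, o) = 48 (P(p, o) = 3*(13 + 3) = 3*16 = 48)
1/(P(24*3, -52) + G) = 1/(48 - 18140) = 1/(-18092) = -1/18092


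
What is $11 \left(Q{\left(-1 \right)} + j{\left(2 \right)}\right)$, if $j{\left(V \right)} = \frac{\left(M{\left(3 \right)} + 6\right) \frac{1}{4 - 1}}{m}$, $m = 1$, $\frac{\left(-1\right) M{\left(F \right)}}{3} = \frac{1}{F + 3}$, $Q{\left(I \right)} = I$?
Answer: $\frac{55}{6} \approx 9.1667$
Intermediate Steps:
$M{\left(F \right)} = - \frac{3}{3 + F}$ ($M{\left(F \right)} = - \frac{3}{F + 3} = - \frac{3}{3 + F}$)
$j{\left(V \right)} = \frac{11}{6}$ ($j{\left(V \right)} = \frac{\left(- \frac{3}{3 + 3} + 6\right) \frac{1}{4 - 1}}{1} = \frac{- \frac{3}{6} + 6}{3} \cdot 1 = \left(\left(-3\right) \frac{1}{6} + 6\right) \frac{1}{3} \cdot 1 = \left(- \frac{1}{2} + 6\right) \frac{1}{3} \cdot 1 = \frac{11}{2} \cdot \frac{1}{3} \cdot 1 = \frac{11}{6} \cdot 1 = \frac{11}{6}$)
$11 \left(Q{\left(-1 \right)} + j{\left(2 \right)}\right) = 11 \left(-1 + \frac{11}{6}\right) = 11 \cdot \frac{5}{6} = \frac{55}{6}$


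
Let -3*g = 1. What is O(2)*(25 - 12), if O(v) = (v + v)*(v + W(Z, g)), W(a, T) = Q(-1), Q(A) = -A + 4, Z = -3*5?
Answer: 364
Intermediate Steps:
g = -1/3 (g = -1/3*1 = -1/3 ≈ -0.33333)
Z = -15
Q(A) = 4 - A
W(a, T) = 5 (W(a, T) = 4 - 1*(-1) = 4 + 1 = 5)
O(v) = 2*v*(5 + v) (O(v) = (v + v)*(v + 5) = (2*v)*(5 + v) = 2*v*(5 + v))
O(2)*(25 - 12) = (2*2*(5 + 2))*(25 - 12) = (2*2*7)*13 = 28*13 = 364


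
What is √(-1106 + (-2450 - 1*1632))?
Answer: 2*I*√1297 ≈ 72.028*I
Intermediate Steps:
√(-1106 + (-2450 - 1*1632)) = √(-1106 + (-2450 - 1632)) = √(-1106 - 4082) = √(-5188) = 2*I*√1297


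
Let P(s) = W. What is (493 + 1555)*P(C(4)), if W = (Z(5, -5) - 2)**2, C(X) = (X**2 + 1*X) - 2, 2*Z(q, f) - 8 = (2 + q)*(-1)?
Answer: 4608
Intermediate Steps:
Z(q, f) = 3 - q/2 (Z(q, f) = 4 + ((2 + q)*(-1))/2 = 4 + (-2 - q)/2 = 4 + (-1 - q/2) = 3 - q/2)
C(X) = -2 + X + X**2 (C(X) = (X**2 + X) - 2 = (X + X**2) - 2 = -2 + X + X**2)
W = 9/4 (W = ((3 - 1/2*5) - 2)**2 = ((3 - 5/2) - 2)**2 = (1/2 - 2)**2 = (-3/2)**2 = 9/4 ≈ 2.2500)
P(s) = 9/4
(493 + 1555)*P(C(4)) = (493 + 1555)*(9/4) = 2048*(9/4) = 4608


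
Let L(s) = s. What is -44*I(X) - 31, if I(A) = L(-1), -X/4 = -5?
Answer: 13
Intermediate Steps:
X = 20 (X = -4*(-5) = 20)
I(A) = -1
-44*I(X) - 31 = -44*(-1) - 31 = 44 - 31 = 13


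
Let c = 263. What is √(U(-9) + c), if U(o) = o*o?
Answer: 2*√86 ≈ 18.547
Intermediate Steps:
U(o) = o²
√(U(-9) + c) = √((-9)² + 263) = √(81 + 263) = √344 = 2*√86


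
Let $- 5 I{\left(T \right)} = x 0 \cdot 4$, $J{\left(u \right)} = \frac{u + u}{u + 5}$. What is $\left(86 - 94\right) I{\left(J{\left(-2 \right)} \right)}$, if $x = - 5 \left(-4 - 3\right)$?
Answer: $0$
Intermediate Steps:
$J{\left(u \right)} = \frac{2 u}{5 + u}$
$x = 35$ ($x = \left(-5\right) \left(-7\right) = 35$)
$I{\left(T \right)} = 0$ ($I{\left(T \right)} = - \frac{35 \cdot 0 \cdot 4}{5} = - \frac{0 \cdot 4}{5} = \left(- \frac{1}{5}\right) 0 = 0$)
$\left(86 - 94\right) I{\left(J{\left(-2 \right)} \right)} = \left(86 - 94\right) 0 = \left(-8\right) 0 = 0$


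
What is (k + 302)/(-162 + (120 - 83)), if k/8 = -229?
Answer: 306/25 ≈ 12.240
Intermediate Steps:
k = -1832 (k = 8*(-229) = -1832)
(k + 302)/(-162 + (120 - 83)) = (-1832 + 302)/(-162 + (120 - 83)) = -1530/(-162 + 37) = -1530/(-125) = -1530*(-1/125) = 306/25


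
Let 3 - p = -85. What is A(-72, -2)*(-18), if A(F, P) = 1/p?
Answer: -9/44 ≈ -0.20455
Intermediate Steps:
p = 88 (p = 3 - 1*(-85) = 3 + 85 = 88)
A(F, P) = 1/88
A(-72, -2)*(-18) = (1/88)*(-18) = -9/44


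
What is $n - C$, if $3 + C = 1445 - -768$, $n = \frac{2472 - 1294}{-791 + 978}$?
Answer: $- \frac{412092}{187} \approx -2203.7$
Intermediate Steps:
$n = \frac{1178}{187} \approx 6.2995$
$C = 2210$ ($C = -3 + \left(1445 - -768\right) = -3 + \left(1445 + 768\right) = -3 + 2213 = 2210$)
$n - C = \frac{1178}{187} - 2210 = - \frac{412092}{187}$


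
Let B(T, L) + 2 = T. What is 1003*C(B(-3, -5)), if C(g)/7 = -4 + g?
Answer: -63189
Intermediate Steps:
B(T, L) = -2 + T
C(g) = -28 + 7*g (C(g) = 7*(-4 + g) = -28 + 7*g)
1003*C(B(-3, -5)) = 1003*(-28 + 7*(-2 - 3)) = 1003*(-28 + 7*(-5)) = 1003*(-28 - 35) = 1003*(-63) = -63189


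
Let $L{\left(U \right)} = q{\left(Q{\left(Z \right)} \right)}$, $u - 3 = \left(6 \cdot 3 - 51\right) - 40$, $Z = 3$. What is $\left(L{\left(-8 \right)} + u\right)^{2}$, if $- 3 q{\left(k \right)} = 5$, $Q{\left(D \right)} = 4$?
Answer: $\frac{46225}{9} \approx 5136.1$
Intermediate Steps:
$q{\left(k \right)} = - \frac{5}{3}$ ($q{\left(k \right)} = \left(- \frac{1}{3}\right) 5 = - \frac{5}{3}$)
$u = -70$ ($u = 3 + \left(\left(6 \cdot 3 - 51\right) - 40\right) = 3 + \left(\left(18 - 51\right) - 40\right) = 3 - 73 = -70$)
$L{\left(U \right)} = - \frac{5}{3}$
$\left(L{\left(-8 \right)} + u\right)^{2} = \left(- \frac{5}{3} - 70\right)^{2} = \left(- \frac{215}{3}\right)^{2} = \frac{46225}{9}$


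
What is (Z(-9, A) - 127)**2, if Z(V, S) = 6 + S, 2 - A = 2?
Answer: 14641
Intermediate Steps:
A = 0 (A = 2 - 1*2 = 2 - 2 = 0)
(Z(-9, A) - 127)**2 = ((6 + 0) - 127)**2 = (6 - 127)**2 = (-121)**2 = 14641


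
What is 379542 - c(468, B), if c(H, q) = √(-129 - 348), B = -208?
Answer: 379542 - 3*I*√53 ≈ 3.7954e+5 - 21.84*I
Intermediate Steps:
c(H, q) = 3*I*√53 (c(H, q) = √(-477) = 3*I*√53)
379542 - c(468, B) = 379542 - 3*I*√53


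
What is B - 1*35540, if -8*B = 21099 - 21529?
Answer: -141945/4 ≈ -35486.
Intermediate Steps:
B = 215/4 (B = -(21099 - 21529)/8 = -⅛*(-430) = 215/4 ≈ 53.750)
B - 1*35540 = 215/4 - 1*35540 = 215/4 - 35540 = -141945/4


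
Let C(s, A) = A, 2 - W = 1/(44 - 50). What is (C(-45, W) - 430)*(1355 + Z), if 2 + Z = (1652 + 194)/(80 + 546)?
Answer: -544732802/939 ≈ -5.8012e+5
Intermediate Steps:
W = 13/6 (W = 2 - 1/(44 - 50) = 2 - 1/(-6) = 2 - 1*(-⅙) = 2 + ⅙ = 13/6 ≈ 2.1667)
Z = 297/313 (Z = -2 + (1652 + 194)/(80 + 546) = -2 + 1846/626 = -2 + 1846*(1/626) = -2 + 923/313 = 297/313 ≈ 0.94888)
(C(-45, W) - 430)*(1355 + Z) = (13/6 - 430)*(1355 + 297/313) = -2567/6*424412/313 = -544732802/939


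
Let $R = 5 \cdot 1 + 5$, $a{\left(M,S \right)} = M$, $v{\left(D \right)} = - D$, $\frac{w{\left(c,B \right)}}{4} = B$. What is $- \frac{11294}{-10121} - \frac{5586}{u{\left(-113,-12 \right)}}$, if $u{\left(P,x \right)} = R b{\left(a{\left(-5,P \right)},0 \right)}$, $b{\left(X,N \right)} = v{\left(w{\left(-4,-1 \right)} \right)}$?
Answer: $- \frac{28042073}{202420} \approx -138.53$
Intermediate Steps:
$w{\left(c,B \right)} = 4 B$
$b{\left(X,N \right)} = 4$ ($b{\left(X,N \right)} = - 4 \left(-1\right) = \left(-1\right) \left(-4\right) = 4$)
$R = 10$ ($R = 5 + 5 = 10$)
$u{\left(P,x \right)} = 40$ ($u{\left(P,x \right)} = 10 \cdot 4 = 40$)
$- \frac{11294}{-10121} - \frac{5586}{u{\left(-113,-12 \right)}} = - \frac{11294}{-10121} - \frac{5586}{40} = \left(-11294\right) \left(- \frac{1}{10121}\right) - \frac{2793}{20} = \frac{11294}{10121} - \frac{2793}{20} = - \frac{28042073}{202420}$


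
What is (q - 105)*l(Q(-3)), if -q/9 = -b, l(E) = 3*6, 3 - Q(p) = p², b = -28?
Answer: -6426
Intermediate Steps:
Q(p) = 3 - p²
l(E) = 18
q = -252 (q = -(-9)*(-28) = -9*28 = -252)
(q - 105)*l(Q(-3)) = (-252 - 105)*18 = -357*18 = -6426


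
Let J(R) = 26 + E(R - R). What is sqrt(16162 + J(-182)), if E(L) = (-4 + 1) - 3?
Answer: 3*sqrt(1798) ≈ 127.21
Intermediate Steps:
E(L) = -6 (E(L) = -3 - 3 = -6)
J(R) = 20 (J(R) = 26 - 6 = 20)
sqrt(16162 + J(-182)) = sqrt(16162 + 20) = sqrt(16182) = 3*sqrt(1798)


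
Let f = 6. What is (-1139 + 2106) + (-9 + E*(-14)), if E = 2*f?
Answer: 790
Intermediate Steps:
E = 12 (E = 2*6 = 12)
(-1139 + 2106) + (-9 + E*(-14)) = (-1139 + 2106) + (-9 + 12*(-14)) = 967 + (-9 - 168) = 967 - 177 = 790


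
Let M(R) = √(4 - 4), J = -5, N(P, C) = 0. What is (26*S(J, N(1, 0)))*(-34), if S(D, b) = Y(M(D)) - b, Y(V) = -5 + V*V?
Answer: 4420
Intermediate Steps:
M(R) = 0 (M(R) = √0 = 0)
Y(V) = -5 + V²
S(D, b) = -5 - b (S(D, b) = (-5 + 0²) - b = (-5 + 0) - b = -5 - b)
(26*S(J, N(1, 0)))*(-34) = (26*(-5 - 1*0))*(-34) = (26*(-5 + 0))*(-34) = (26*(-5))*(-34) = -130*(-34) = 4420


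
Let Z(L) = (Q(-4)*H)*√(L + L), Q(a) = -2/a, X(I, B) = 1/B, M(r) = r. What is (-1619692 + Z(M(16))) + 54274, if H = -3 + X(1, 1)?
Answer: -1565418 - 4*√2 ≈ -1.5654e+6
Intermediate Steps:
H = -2 (H = -3 + 1/1 = -3 + 1 = -2)
Z(L) = -√2*√L (Z(L) = (-2/(-4)*(-2))*√(L + L) = (-2*(-¼)*(-2))*√(2*L) = ((½)*(-2))*(√2*√L) = -√2*√L)
(-1619692 + Z(M(16))) + 54274 = (-1619692 - √2*√16) + 54274 = (-1619692 - 1*√2*4) + 54274 = (-1619692 - 4*√2) + 54274 = -1565418 - 4*√2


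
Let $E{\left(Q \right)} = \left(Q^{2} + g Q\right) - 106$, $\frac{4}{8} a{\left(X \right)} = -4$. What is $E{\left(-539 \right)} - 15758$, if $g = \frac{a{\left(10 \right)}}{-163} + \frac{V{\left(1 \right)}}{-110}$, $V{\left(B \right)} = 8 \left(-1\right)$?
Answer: $\frac{223791947}{815} \approx 2.7459 \cdot 10^{5}$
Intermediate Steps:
$a{\left(X \right)} = -8$ ($a{\left(X \right)} = 2 \left(-4\right) = -8$)
$V{\left(B \right)} = -8$
$g = \frac{1092}{8965}$ ($g = - \frac{8}{-163} - \frac{8}{-110} = \left(-8\right) \left(- \frac{1}{163}\right) - - \frac{4}{55} = \frac{8}{163} + \frac{4}{55} = \frac{1092}{8965} \approx 0.12181$)
$E{\left(Q \right)} = -106 + Q^{2} + \frac{1092 Q}{8965}$ ($E{\left(Q \right)} = \left(Q^{2} + \frac{1092 Q}{8965}\right) - 106 = -106 + Q^{2} + \frac{1092 Q}{8965}$)
$E{\left(-539 \right)} - 15758 = \left(-106 + \left(-539\right)^{2} + \frac{1092}{8965} \left(-539\right)\right) - 15758 = \left(-106 + 290521 - \frac{53508}{815}\right) - 15758 = \frac{236634717}{815} - 15758 = \frac{223791947}{815}$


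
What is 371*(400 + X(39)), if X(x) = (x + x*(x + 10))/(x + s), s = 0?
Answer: 166950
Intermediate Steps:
X(x) = (x + x*(10 + x))/x (X(x) = (x + x*(x + 10))/(x + 0) = (x + x*(10 + x))/x)
371*(400 + X(39)) = 371*(400 + (11 + 39)) = 371*(400 + 50) = 371*450 = 166950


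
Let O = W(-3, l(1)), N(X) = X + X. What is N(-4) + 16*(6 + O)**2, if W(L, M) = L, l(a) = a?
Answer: 136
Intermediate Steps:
N(X) = 2*X
O = -3
N(-4) + 16*(6 + O)**2 = 2*(-4) + 16*(6 - 3)**2 = -8 + 16*3**2 = -8 + 16*9 = -8 + 144 = 136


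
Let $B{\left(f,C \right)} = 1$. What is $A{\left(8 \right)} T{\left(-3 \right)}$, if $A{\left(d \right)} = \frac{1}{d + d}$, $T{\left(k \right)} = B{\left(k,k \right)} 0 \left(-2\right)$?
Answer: $0$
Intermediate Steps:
$T{\left(k \right)} = 0$ ($T{\left(k \right)} = 1 \cdot 0 \left(-2\right) = 0 \left(-2\right) = 0$)
$A{\left(d \right)} = \frac{1}{2 d}$
$A{\left(8 \right)} T{\left(-3 \right)} = \frac{1}{2 \cdot 8} \cdot 0 = \frac{1}{2} \cdot \frac{1}{8} \cdot 0 = \frac{1}{16} \cdot 0 = 0$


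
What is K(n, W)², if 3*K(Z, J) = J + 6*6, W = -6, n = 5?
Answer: 100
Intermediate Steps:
K(Z, J) = 12 + J/3 (K(Z, J) = (J + 6*6)/3 = (J + 36)/3 = (36 + J)/3 = 12 + J/3)
K(n, W)² = (12 + (⅓)*(-6))² = (12 - 2)² = 10² = 100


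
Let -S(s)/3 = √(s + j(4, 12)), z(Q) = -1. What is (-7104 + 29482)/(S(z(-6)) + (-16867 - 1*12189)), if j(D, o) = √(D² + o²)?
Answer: -22378/(29056 + 3*√(-1 + 4*√10)) ≈ -0.76990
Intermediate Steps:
S(s) = -3*√(s + 4*√10) (S(s) = -3*√(s + √(4² + 12²)) = -3*√(s + √(16 + 144)) = -3*√(s + √160) = -3*√(s + 4*√10))
(-7104 + 29482)/(S(z(-6)) + (-16867 - 1*12189)) = (-7104 + 29482)/(-3*√(-1 + 4*√10) + (-16867 - 1*12189)) = 22378/(-3*√(-1 + 4*√10) + (-16867 - 12189)) = 22378/(-3*√(-1 + 4*√10) - 29056) = 22378/(-29056 - 3*√(-1 + 4*√10))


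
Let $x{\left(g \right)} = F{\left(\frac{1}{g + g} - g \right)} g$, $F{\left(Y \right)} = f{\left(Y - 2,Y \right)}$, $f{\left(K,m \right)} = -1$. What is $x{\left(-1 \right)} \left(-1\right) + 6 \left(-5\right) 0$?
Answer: $-1$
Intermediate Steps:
$F{\left(Y \right)} = -1$
$x{\left(g \right)} = - g$
$x{\left(-1 \right)} \left(-1\right) + 6 \left(-5\right) 0 = \left(-1\right) \left(-1\right) \left(-1\right) + 6 \left(-5\right) 0 = 1 \left(-1\right) - 0 = -1 + 0 = -1$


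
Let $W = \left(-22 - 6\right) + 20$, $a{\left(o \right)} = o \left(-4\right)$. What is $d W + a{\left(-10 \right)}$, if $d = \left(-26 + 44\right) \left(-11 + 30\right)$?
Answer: $-2696$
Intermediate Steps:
$a{\left(o \right)} = - 4 o$
$W = -8$ ($W = -28 + 20 = -8$)
$d = 342$ ($d = 18 \cdot 19 = 342$)
$d W + a{\left(-10 \right)} = 342 \left(-8\right) - -40 = -2736 + 40 = -2696$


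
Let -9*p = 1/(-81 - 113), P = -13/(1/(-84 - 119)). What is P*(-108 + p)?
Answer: -497628313/1746 ≈ -2.8501e+5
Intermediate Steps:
P = 2639 (P = -13/(1/(-203)) = -13/(-1/203) = -13*(-203) = 2639)
p = 1/1746 (p = -1/(9*(-81 - 113)) = -⅑/(-194) = -⅑*(-1/194) = 1/1746 ≈ 0.00057274)
P*(-108 + p) = 2639*(-108 + 1/1746) = 2639*(-188567/1746) = -497628313/1746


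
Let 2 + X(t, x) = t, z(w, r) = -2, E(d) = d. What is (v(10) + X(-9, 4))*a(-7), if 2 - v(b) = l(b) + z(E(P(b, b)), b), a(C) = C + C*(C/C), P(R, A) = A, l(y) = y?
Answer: 238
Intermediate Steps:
a(C) = 2*C (a(C) = C + C*1 = C + C = 2*C)
X(t, x) = -2 + t
v(b) = 4 - b (v(b) = 2 - (b - 2) = 2 - (-2 + b) = 2 + (2 - b) = 4 - b)
(v(10) + X(-9, 4))*a(-7) = ((4 - 1*10) + (-2 - 9))*(2*(-7)) = ((4 - 10) - 11)*(-14) = (-6 - 11)*(-14) = -17*(-14) = 238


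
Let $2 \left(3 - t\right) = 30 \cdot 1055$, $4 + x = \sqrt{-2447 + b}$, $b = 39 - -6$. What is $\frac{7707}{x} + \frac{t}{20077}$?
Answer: $- \frac{109531892}{8091031} - \frac{2569 i \sqrt{2402}}{806} \approx -13.537 - 156.21 i$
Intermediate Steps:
$b = 45$ ($b = 39 + 6 = 45$)
$x = -4 + i \sqrt{2402}$ ($x = -4 + \sqrt{-2447 + 45} = -4 + \sqrt{-2402} = -4 + i \sqrt{2402} \approx -4.0 + 49.01 i$)
$t = -15822$ ($t = 3 - \frac{30 \cdot 1055}{2} = 3 - 15825 = -15822$)
$\frac{7707}{x} + \frac{t}{20077} = \frac{7707}{-4 + i \sqrt{2402}} - \frac{15822}{20077} = - \frac{15822}{20077} + \frac{7707}{-4 + i \sqrt{2402}}$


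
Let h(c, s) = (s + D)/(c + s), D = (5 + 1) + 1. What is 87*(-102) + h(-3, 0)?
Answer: -26629/3 ≈ -8876.3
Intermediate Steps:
D = 7 (D = 6 + 1 = 7)
h(c, s) = (7 + s)/(c + s) (h(c, s) = (s + 7)/(c + s) = (7 + s)/(c + s))
87*(-102) + h(-3, 0) = 87*(-102) + (7 + 0)/(-3 + 0) = -8874 + 7/(-3) = -8874 - 1/3*7 = -8874 - 7/3 = -26629/3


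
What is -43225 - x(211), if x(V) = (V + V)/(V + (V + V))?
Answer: -129677/3 ≈ -43226.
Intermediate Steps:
x(V) = 2/3 (x(V) = (2*V)/(V + 2*V) = (2*V)/((3*V)) = (2*V)*(1/(3*V)) = 2/3)
-43225 - x(211) = -43225 - 1*2/3 = -43225 - 2/3 = -129677/3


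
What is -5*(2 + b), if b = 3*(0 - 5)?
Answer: 65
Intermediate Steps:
b = -15 (b = 3*(-5) = -15)
-5*(2 + b) = -5*(2 - 15) = -5*(-13) = 65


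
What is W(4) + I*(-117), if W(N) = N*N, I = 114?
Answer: -13322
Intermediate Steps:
W(N) = N²
W(4) + I*(-117) = 4² + 114*(-117) = 16 - 13338 = -13322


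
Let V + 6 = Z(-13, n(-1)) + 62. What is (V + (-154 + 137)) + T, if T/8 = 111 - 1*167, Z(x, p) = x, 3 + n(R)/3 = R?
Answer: -422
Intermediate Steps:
n(R) = -9 + 3*R
T = -448 (T = 8*(111 - 1*167) = 8*(111 - 167) = 8*(-56) = -448)
V = 43 (V = -6 + (-13 + 62) = -6 + 49 = 43)
(V + (-154 + 137)) + T = (43 + (-154 + 137)) - 448 = (43 - 17) - 448 = 26 - 448 = -422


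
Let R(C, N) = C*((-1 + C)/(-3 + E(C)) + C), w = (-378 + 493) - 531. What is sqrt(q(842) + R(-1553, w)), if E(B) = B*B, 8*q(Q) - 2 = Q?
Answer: sqrt(14029649817567453894)/2411806 ≈ 1553.0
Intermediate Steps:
q(Q) = 1/4 + Q/8
E(B) = B**2
w = -416 (w = 115 - 531 = -416)
R(C, N) = C*(C + (-1 + C)/(-3 + C**2)) (R(C, N) = C*((-1 + C)/(-3 + C**2) + C) = C*(C + (-1 + C)/(-3 + C**2)))
sqrt(q(842) + R(-1553, w)) = sqrt((1/4 + (1/8)*842) - 1553*(-1 + (-1553)**3 - 2*(-1553))/(-3 + (-1553)**2)) = sqrt((1/4 + 421/4) - 1553*(-1 - 3745539377 + 3106)/(-3 + 2411809)) = sqrt(211/2 - 1553*(-3745536272)/2411806) = sqrt(211/2 - 1553*1/2411806*(-3745536272)) = sqrt(211/2 + 2908408915208/1205903) = sqrt(5817072275949/2411806) = sqrt(14029649817567453894)/2411806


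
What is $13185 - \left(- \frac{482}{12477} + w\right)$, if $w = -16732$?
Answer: $\frac{373274891}{12477} \approx 29917.0$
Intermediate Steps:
$13185 - \left(- \frac{482}{12477} + w\right) = 13185 + \left(\frac{482}{12477} - -16732\right) = 13185 + \left(482 \cdot \frac{1}{12477} + 16732\right) = 13185 + \left(\frac{482}{12477} + 16732\right) = 13185 + \frac{208765646}{12477} = \frac{373274891}{12477}$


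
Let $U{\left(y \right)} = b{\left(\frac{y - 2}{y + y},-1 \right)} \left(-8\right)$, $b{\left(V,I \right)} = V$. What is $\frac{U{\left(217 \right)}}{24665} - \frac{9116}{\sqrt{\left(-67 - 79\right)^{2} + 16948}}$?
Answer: $- \frac{172}{1070461} - \frac{2279 \sqrt{9566}}{4783} \approx -46.603$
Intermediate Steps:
$U{\left(y \right)} = - \frac{4 \left(-2 + y\right)}{y}$ ($U{\left(y \right)} = \frac{y - 2}{y + y} \left(-8\right) = \frac{-2 + y}{2 y} \left(-8\right) = - \frac{4 \left(-2 + y\right)}{y}$)
$\frac{U{\left(217 \right)}}{24665} - \frac{9116}{\sqrt{\left(-67 - 79\right)^{2} + 16948}} = \frac{-4 + \frac{8}{217}}{24665} - \frac{9116}{\sqrt{\left(-67 - 79\right)^{2} + 16948}} = \left(-4 + 8 \cdot \frac{1}{217}\right) \frac{1}{24665} - \frac{9116}{\sqrt{\left(-146\right)^{2} + 16948}} = \left(-4 + \frac{8}{217}\right) \frac{1}{24665} - \frac{9116}{\sqrt{21316 + 16948}} = \left(- \frac{860}{217}\right) \frac{1}{24665} - \frac{9116}{\sqrt{38264}} = - \frac{172}{1070461} - \frac{9116}{2 \sqrt{9566}} = - \frac{172}{1070461} - 9116 \frac{\sqrt{9566}}{19132} = - \frac{172}{1070461} - \frac{2279 \sqrt{9566}}{4783}$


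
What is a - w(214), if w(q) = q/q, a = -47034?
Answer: -47035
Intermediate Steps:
w(q) = 1
a - w(214) = -47034 - 1*1 = -47034 - 1 = -47035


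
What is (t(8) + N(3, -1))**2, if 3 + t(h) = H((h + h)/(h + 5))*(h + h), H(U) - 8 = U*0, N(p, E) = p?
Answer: 16384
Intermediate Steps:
H(U) = 8 (H(U) = 8 + U*0 = 8 + 0 = 8)
t(h) = -3 + 16*h (t(h) = -3 + 8*(h + h) = -3 + 8*(2*h) = -3 + 16*h)
(t(8) + N(3, -1))**2 = ((-3 + 16*8) + 3)**2 = ((-3 + 128) + 3)**2 = (125 + 3)**2 = 128**2 = 16384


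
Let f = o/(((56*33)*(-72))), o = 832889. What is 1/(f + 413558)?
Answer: 133056/55025540359 ≈ 2.4181e-6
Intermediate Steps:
f = -832889/133056 (f = 832889/(((56*33)*(-72))) = 832889/((1848*(-72))) = 832889/(-133056) = 832889*(-1/133056) = -832889/133056 ≈ -6.2597)
1/(f + 413558) = 1/(-832889/133056 + 413558) = 1/(55025540359/133056) = 133056/55025540359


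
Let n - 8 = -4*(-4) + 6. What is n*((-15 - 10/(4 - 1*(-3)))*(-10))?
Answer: 34500/7 ≈ 4928.6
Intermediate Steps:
n = 30 (n = 8 + (-4*(-4) + 6) = 8 + (16 + 6) = 8 + 22 = 30)
n*((-15 - 10/(4 - 1*(-3)))*(-10)) = 30*((-15 - 10/(4 - 1*(-3)))*(-10)) = 30*((-15 - 10/(4 + 3))*(-10)) = 30*((-15 - 10/7)*(-10)) = 30*(-115/7*(-10)) = 30*(1150/7) = 34500/7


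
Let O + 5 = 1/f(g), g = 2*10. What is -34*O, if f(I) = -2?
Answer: 187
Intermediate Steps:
g = 20
O = -11/2 (O = -5 + 1/(-2) = -5 - ½ = -11/2 ≈ -5.5000)
-34*O = -34*(-11/2) = 187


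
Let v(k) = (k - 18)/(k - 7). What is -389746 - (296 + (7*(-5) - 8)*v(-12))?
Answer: -7409508/19 ≈ -3.8997e+5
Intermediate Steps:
v(k) = (-18 + k)/(-7 + k)
-389746 - (296 + (7*(-5) - 8)*v(-12)) = -389746 - (296 + (7*(-5) - 8)*((-18 - 12)/(-7 - 12))) = -389746 - (296 + (-35 - 8)*(-30/(-19))) = -389746 - (296 - (-43)*(-30)/19) = -389746 - (296 - 43*30/19) = -389746 - (296 - 1290/19) = -389746 - 1*4334/19 = -389746 - 4334/19 = -7409508/19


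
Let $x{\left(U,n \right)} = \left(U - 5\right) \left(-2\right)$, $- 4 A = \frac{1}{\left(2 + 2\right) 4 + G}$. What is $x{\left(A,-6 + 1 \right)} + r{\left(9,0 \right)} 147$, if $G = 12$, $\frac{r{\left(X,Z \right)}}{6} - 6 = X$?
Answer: $\frac{741441}{56} \approx 13240.0$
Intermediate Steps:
$r{\left(X,Z \right)} = 36 + 6 X$
$A = - \frac{1}{112}$ ($A = - \frac{1}{4 \left(\left(2 + 2\right) 4 + 12\right)} = - \frac{1}{4 \left(4 \cdot 4 + 12\right)} = - \frac{1}{4 \left(16 + 12\right)} = - \frac{1}{4 \cdot 28} = \left(- \frac{1}{4}\right) \frac{1}{28} = - \frac{1}{112} \approx -0.0089286$)
$x{\left(U,n \right)} = 10 - 2 U$ ($x{\left(U,n \right)} = \left(-5 + U\right) \left(-2\right) = 10 - 2 U$)
$x{\left(A,-6 + 1 \right)} + r{\left(9,0 \right)} 147 = \left(10 - - \frac{1}{56}\right) + \left(36 + 6 \cdot 9\right) 147 = \left(10 + \frac{1}{56}\right) + \left(36 + 54\right) 147 = \frac{561}{56} + 90 \cdot 147 = \frac{561}{56} + 13230 = \frac{741441}{56}$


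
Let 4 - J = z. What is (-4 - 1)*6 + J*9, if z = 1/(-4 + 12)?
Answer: 39/8 ≈ 4.8750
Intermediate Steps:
z = ⅛ (z = 1/8 = ⅛ ≈ 0.12500)
J = 31/8 (J = 4 - 1*⅛ = 4 - ⅛ = 31/8 ≈ 3.8750)
(-4 - 1)*6 + J*9 = (-4 - 1)*6 + (31/8)*9 = -5*6 + 279/8 = -30 + 279/8 = 39/8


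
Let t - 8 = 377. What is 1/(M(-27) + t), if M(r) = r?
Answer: 1/358 ≈ 0.0027933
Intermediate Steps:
t = 385 (t = 8 + 377 = 385)
1/(M(-27) + t) = 1/(-27 + 385) = 1/358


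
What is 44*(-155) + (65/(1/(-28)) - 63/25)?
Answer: -216063/25 ≈ -8642.5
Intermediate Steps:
44*(-155) + (65/(1/(-28)) - 63/25) = -6820 + (65/(-1/28) - 63*1/25) = -6820 + (65*(-28) - 63/25) = -6820 + (-1820 - 63/25) = -6820 - 45563/25 = -216063/25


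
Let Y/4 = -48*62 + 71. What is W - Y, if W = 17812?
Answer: 29432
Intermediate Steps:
Y = -11620 (Y = 4*(-48*62 + 71) = 4*(-2976 + 71) = 4*(-2905) = -11620)
W - Y = 17812 - 1*(-11620) = 17812 + 11620 = 29432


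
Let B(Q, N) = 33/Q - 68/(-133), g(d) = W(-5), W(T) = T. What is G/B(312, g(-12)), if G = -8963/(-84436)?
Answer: 1631266/9482385 ≈ 0.17203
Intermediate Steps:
g(d) = -5
B(Q, N) = 68/133 + 33/Q (B(Q, N) = 33/Q - 68*(-1/133) = 33/Q + 68/133 = 68/133 + 33/Q)
G = 8963/84436 (G = -8963*(-1/84436) = 8963/84436 ≈ 0.10615)
G/B(312, g(-12)) = 8963/(84436*(68/133 + 33/312)) = 8963/(84436*(68/133 + 33*(1/312))) = 8963/(84436*(68/133 + 11/104)) = 8963/(84436*(8535/13832)) = (8963/84436)*(13832/8535) = 1631266/9482385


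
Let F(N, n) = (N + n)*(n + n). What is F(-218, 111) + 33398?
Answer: 9644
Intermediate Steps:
F(N, n) = 2*n*(N + n) (F(N, n) = (N + n)*(2*n) = 2*n*(N + n))
F(-218, 111) + 33398 = 2*111*(-218 + 111) + 33398 = 2*111*(-107) + 33398 = -23754 + 33398 = 9644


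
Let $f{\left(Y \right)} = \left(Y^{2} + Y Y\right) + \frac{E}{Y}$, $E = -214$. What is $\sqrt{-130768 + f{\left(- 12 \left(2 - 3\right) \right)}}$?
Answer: $\frac{i \sqrt{4697922}}{6} \approx 361.24 i$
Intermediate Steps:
$f{\left(Y \right)} = - \frac{214}{Y} + 2 Y^{2}$ ($f{\left(Y \right)} = \left(Y^{2} + Y Y\right) - \frac{214}{Y} = \left(Y^{2} + Y^{2}\right) - \frac{214}{Y} = 2 Y^{2} - \frac{214}{Y} = - \frac{214}{Y} + 2 Y^{2}$)
$\sqrt{-130768 + f{\left(- 12 \left(2 - 3\right) \right)}} = \sqrt{-130768 + \frac{2 \left(-107 + \left(- 12 \left(2 - 3\right)\right)^{3}\right)}{\left(-12\right) \left(2 - 3\right)}} = \sqrt{-130768 + \frac{2 \left(-107 + \left(\left(-12\right) \left(-1\right)\right)^{3}\right)}{\left(-12\right) \left(-1\right)}} = \sqrt{-130768 + \frac{2 \left(-107 + 12^{3}\right)}{12}} = \sqrt{-130768 + 2 \cdot \frac{1}{12} \left(-107 + 1728\right)} = \sqrt{-130768 + 2 \cdot \frac{1}{12} \cdot 1621} = \sqrt{-130768 + \frac{1621}{6}} = \sqrt{- \frac{782987}{6}} = \frac{i \sqrt{4697922}}{6}$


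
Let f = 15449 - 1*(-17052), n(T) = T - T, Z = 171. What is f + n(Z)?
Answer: 32501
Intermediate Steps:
n(T) = 0
f = 32501 (f = 15449 + 17052 = 32501)
f + n(Z) = 32501 + 0 = 32501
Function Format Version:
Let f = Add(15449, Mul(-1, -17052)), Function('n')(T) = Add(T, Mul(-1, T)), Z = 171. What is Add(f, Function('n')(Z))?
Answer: 32501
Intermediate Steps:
Function('n')(T) = 0
f = 32501 (f = Add(15449, 17052) = 32501)
Add(f, Function('n')(Z)) = Add(32501, 0) = 32501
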